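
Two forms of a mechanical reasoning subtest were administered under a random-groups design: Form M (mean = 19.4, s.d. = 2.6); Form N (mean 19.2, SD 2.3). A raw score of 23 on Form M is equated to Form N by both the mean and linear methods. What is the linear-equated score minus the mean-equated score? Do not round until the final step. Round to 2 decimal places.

Mean-equated: 23 + (19.2 − 19.4) = 22.80
Linear-equated: (2.3/2.6)(23 − 19.4) + 19.2 = 22.385
Difference = 22.385 − 22.80 = -0.42

-0.42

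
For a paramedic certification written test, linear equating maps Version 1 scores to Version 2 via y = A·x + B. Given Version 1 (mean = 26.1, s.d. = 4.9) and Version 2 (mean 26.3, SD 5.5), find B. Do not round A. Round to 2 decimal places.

A = SD_Y / SD_X = 5.5 / 4.9 = 1.122449
B = M_Y − A·M_X = 26.3 − 1.122449 × 26.1 = -3.00

-3.00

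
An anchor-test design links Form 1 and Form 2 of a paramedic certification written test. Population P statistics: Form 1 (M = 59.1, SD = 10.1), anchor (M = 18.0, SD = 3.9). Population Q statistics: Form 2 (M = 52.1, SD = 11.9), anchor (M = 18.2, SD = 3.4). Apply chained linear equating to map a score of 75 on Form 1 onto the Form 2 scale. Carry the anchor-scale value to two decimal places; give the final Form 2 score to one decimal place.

72.9

Form 1 → anchor (Population P): v = (3.9/10.1)(75 − 59.1) + 18.0 = 24.14
anchor → Form 2 (Population Q): y = (11.9/3.4)(24.14 − 18.2) + 52.1 = 72.9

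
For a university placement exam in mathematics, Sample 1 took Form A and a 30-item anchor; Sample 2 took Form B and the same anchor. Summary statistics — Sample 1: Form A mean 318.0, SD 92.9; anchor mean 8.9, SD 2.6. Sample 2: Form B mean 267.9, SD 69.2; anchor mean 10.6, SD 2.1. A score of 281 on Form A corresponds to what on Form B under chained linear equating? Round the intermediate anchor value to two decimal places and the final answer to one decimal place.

Form A → anchor (Sample 1): v = (2.6/92.9)(281 − 318.0) + 8.9 = 7.86
anchor → Form B (Sample 2): y = (69.2/2.1)(7.86 − 10.6) + 267.9 = 177.6

177.6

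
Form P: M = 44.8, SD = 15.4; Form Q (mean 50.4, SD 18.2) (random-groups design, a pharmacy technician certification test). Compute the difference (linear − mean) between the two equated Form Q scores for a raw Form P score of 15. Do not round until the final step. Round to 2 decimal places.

-5.42

Mean-equated: 15 + (50.4 − 44.8) = 20.60
Linear-equated: (18.2/15.4)(15 − 44.8) + 50.4 = 15.182
Difference = 15.182 − 20.60 = -5.42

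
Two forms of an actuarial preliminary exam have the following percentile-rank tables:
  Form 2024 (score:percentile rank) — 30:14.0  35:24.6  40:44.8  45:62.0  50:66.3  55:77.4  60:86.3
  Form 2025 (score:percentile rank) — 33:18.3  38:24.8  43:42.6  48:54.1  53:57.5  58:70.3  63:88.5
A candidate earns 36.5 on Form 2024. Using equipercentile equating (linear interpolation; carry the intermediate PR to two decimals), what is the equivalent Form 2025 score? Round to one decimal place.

PR of 36.5 on Form 2024: 24.6 + (36.5 − 35)/(40 − 35) × (44.8 − 24.6) = 30.66
On Form 2025, PR 30.66 falls between score 38 (PR 24.8) and 43 (PR 42.6).
Interpolate: 38 + (30.66 − 24.8)/(42.6 − 24.8) × (43 − 38) = 39.6

39.6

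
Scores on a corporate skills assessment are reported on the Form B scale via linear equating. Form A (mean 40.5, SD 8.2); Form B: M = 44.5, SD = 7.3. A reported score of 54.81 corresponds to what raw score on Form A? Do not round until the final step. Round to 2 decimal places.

52.08

Invert y = (SD_Y/SD_X)(x − M_X) + M_Y:
x = (SD_X/SD_Y)(y − M_Y) + M_X = (8.2/7.3)(54.81 − 44.5) + 40.5
x = 1.123288 × 10.310 + 40.5 = 52.08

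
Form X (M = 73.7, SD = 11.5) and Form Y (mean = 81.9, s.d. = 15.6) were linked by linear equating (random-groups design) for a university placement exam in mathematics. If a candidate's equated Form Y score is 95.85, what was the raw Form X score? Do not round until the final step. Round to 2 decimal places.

Invert y = (SD_Y/SD_X)(x − M_X) + M_Y:
x = (SD_X/SD_Y)(y − M_Y) + M_X = (11.5/15.6)(95.85 − 81.9) + 73.7
x = 0.737179 × 13.950 + 73.7 = 83.98

83.98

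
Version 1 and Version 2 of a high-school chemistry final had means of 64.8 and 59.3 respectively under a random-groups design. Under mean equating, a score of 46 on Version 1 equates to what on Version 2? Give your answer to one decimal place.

Mean equating: y = x + (M_Y − M_X) = 46 + (59.3 − 64.8) = 40.5

40.5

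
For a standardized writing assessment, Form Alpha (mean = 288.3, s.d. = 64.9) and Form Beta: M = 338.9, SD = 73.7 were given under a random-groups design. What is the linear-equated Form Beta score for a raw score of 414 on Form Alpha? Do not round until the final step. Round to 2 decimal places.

481.64

Linear equating: y = (SD_Y/SD_X)(x − M_X) + M_Y
y = (73.7/64.9)(414 − 288.3) + 338.9
y = 1.135593 × 125.7 + 338.9 = 142.7441 + 338.9 = 481.64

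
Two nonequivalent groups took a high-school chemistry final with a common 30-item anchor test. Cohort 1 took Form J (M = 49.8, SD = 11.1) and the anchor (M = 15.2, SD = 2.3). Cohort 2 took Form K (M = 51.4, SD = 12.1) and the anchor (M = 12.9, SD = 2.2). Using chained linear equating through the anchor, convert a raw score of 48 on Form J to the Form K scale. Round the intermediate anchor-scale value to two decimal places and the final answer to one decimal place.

Form J → anchor (Cohort 1): v = (2.3/11.1)(48 − 49.8) + 15.2 = 14.83
anchor → Form K (Cohort 2): y = (12.1/2.2)(14.83 − 12.9) + 51.4 = 62.0

62.0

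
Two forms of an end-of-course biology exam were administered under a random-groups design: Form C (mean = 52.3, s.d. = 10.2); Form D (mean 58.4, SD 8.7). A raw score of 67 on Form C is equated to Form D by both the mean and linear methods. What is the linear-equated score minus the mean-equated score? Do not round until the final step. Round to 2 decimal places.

Mean-equated: 67 + (58.4 − 52.3) = 73.10
Linear-equated: (8.7/10.2)(67 − 52.3) + 58.4 = 70.938
Difference = 70.938 − 73.10 = -2.16

-2.16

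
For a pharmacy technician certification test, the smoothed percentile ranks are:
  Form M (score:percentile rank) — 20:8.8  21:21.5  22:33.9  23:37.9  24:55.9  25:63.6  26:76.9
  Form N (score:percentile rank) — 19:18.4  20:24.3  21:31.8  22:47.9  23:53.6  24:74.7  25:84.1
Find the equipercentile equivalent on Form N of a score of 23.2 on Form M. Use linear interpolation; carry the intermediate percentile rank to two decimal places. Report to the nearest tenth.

PR of 23.2 on Form M: 37.9 + (23.2 − 23)/(24 − 23) × (55.9 − 37.9) = 41.50
On Form N, PR 41.50 falls between score 21 (PR 31.8) and 22 (PR 47.9).
Interpolate: 21 + (41.50 − 31.8)/(47.9 − 31.8) × (22 − 21) = 21.6

21.6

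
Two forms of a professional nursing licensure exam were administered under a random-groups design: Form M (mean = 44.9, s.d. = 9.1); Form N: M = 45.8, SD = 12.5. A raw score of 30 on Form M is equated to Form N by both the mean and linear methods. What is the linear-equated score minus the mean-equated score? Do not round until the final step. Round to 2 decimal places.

-5.57

Mean-equated: 30 + (45.8 − 44.9) = 30.90
Linear-equated: (12.5/9.1)(30 − 44.9) + 45.8 = 25.333
Difference = 25.333 − 30.90 = -5.57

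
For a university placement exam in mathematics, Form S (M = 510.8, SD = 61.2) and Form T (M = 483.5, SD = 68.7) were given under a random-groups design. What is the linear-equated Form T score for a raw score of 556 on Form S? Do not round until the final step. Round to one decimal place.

Linear equating: y = (SD_Y/SD_X)(x − M_X) + M_Y
y = (68.7/61.2)(556 − 510.8) + 483.5
y = 1.122549 × 45.2 + 483.5 = 50.7392 + 483.5 = 534.2

534.2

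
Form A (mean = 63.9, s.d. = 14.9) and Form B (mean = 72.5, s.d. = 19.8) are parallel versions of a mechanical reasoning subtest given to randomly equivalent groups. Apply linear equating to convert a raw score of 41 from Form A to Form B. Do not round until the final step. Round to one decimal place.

Linear equating: y = (SD_Y/SD_X)(x − M_X) + M_Y
y = (19.8/14.9)(41 − 63.9) + 72.5
y = 1.328859 × -22.9 + 72.5 = -30.4309 + 72.5 = 42.1

42.1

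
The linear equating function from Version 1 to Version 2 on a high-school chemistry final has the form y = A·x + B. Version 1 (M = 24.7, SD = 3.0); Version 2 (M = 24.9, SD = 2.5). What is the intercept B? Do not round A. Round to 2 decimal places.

4.32

A = SD_Y / SD_X = 2.5 / 3.0 = 0.833333
B = M_Y − A·M_X = 24.9 − 0.833333 × 24.7 = 4.32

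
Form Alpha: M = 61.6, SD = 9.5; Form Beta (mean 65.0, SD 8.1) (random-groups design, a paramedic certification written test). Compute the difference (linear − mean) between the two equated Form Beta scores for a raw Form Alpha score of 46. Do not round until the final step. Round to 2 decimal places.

Mean-equated: 46 + (65.0 − 61.6) = 49.40
Linear-equated: (8.1/9.5)(46 − 61.6) + 65.0 = 51.699
Difference = 51.699 − 49.40 = 2.30

2.30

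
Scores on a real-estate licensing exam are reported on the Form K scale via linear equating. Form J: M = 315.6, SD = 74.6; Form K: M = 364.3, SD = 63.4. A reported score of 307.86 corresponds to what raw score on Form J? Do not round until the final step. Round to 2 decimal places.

249.19

Invert y = (SD_Y/SD_X)(x − M_X) + M_Y:
x = (SD_X/SD_Y)(y − M_Y) + M_X = (74.6/63.4)(307.86 − 364.3) + 315.6
x = 1.176656 × -56.440 + 315.6 = 249.19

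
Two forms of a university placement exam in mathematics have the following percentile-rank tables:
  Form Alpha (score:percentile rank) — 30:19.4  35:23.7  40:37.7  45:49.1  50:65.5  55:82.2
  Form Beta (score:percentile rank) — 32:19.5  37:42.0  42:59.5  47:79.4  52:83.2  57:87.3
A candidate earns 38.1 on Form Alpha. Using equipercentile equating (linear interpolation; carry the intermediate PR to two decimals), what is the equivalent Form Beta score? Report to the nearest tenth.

34.9

PR of 38.1 on Form Alpha: 23.7 + (38.1 − 35)/(40 − 35) × (37.7 − 23.7) = 32.38
On Form Beta, PR 32.38 falls between score 32 (PR 19.5) and 37 (PR 42.0).
Interpolate: 32 + (32.38 − 19.5)/(42.0 − 19.5) × (37 − 32) = 34.9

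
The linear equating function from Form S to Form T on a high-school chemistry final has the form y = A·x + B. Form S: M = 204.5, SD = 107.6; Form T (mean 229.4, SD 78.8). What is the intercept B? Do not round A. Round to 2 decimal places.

A = SD_Y / SD_X = 78.8 / 107.6 = 0.732342
B = M_Y − A·M_X = 229.4 − 0.732342 × 204.5 = 79.64

79.64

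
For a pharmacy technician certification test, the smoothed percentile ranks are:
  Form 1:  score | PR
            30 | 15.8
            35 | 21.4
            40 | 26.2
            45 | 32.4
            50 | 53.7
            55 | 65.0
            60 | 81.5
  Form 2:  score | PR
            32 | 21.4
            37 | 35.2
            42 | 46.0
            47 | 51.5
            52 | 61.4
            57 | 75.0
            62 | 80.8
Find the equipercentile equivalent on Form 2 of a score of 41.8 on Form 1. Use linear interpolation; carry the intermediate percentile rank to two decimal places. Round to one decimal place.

PR of 41.8 on Form 1: 26.2 + (41.8 − 40)/(45 − 40) × (32.4 − 26.2) = 28.43
On Form 2, PR 28.43 falls between score 32 (PR 21.4) and 37 (PR 35.2).
Interpolate: 32 + (28.43 − 21.4)/(35.2 − 21.4) × (37 − 32) = 34.5

34.5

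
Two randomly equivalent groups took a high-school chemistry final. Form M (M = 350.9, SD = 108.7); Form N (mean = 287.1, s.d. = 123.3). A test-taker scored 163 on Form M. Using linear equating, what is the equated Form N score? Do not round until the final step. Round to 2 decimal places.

73.96

Linear equating: y = (SD_Y/SD_X)(x − M_X) + M_Y
y = (123.3/108.7)(163 − 350.9) + 287.1
y = 1.134315 × -187.9 + 287.1 = -213.1377 + 287.1 = 73.96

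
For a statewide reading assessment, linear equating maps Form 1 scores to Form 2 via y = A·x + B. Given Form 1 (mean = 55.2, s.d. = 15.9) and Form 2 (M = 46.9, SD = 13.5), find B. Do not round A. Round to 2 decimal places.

0.03

A = SD_Y / SD_X = 13.5 / 15.9 = 0.849057
B = M_Y − A·M_X = 46.9 − 0.849057 × 55.2 = 0.03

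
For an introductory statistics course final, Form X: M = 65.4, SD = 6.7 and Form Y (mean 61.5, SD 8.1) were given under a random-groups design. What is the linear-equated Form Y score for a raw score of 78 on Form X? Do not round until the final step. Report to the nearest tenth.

76.7

Linear equating: y = (SD_Y/SD_X)(x − M_X) + M_Y
y = (8.1/6.7)(78 − 65.4) + 61.5
y = 1.208955 × 12.6 + 61.5 = 15.2328 + 61.5 = 76.7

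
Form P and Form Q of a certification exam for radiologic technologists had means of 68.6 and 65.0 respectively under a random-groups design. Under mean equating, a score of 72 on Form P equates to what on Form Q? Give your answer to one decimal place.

Mean equating: y = x + (M_Y − M_X) = 72 + (65.0 − 68.6) = 68.4

68.4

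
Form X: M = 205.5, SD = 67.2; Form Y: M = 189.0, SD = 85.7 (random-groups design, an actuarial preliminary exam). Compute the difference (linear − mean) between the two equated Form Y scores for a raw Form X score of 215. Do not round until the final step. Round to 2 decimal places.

2.62

Mean-equated: 215 + (189.0 − 205.5) = 198.50
Linear-equated: (85.7/67.2)(215 − 205.5) + 189.0 = 201.115
Difference = 201.115 − 198.50 = 2.62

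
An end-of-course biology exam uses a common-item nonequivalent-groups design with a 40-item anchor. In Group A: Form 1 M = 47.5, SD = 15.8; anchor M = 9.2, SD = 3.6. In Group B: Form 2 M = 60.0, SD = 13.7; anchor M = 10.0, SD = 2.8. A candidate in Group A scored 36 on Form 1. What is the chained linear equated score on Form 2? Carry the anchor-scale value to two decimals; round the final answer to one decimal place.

Form 1 → anchor (Group A): v = (3.6/15.8)(36 − 47.5) + 9.2 = 6.58
anchor → Form 2 (Group B): y = (13.7/2.8)(6.58 − 10.0) + 60.0 = 43.3

43.3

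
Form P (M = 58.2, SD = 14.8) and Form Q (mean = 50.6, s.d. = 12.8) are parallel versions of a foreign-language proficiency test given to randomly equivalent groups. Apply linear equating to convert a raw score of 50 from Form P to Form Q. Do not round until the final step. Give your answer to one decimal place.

Linear equating: y = (SD_Y/SD_X)(x − M_X) + M_Y
y = (12.8/14.8)(50 − 58.2) + 50.6
y = 0.864865 × -8.2 + 50.6 = -7.0919 + 50.6 = 43.5

43.5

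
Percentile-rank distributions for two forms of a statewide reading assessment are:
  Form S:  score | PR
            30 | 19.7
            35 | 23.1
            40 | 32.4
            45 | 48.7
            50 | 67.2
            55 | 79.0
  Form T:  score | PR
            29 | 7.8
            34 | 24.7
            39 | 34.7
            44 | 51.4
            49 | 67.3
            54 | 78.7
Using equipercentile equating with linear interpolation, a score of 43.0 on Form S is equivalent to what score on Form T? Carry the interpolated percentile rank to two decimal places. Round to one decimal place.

PR of 43.0 on Form S: 32.4 + (43.0 − 40)/(45 − 40) × (48.7 − 32.4) = 42.18
On Form T, PR 42.18 falls between score 39 (PR 34.7) and 44 (PR 51.4).
Interpolate: 39 + (42.18 − 34.7)/(51.4 − 34.7) × (44 − 39) = 41.2

41.2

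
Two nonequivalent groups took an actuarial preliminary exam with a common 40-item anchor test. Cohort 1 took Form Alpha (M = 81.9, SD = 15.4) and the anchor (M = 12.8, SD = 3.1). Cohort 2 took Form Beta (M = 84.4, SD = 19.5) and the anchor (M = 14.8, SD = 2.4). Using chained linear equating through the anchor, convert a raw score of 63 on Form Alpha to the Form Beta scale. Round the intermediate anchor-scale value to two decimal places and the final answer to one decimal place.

Form Alpha → anchor (Cohort 1): v = (3.1/15.4)(63 − 81.9) + 12.8 = 9.00
anchor → Form Beta (Cohort 2): y = (19.5/2.4)(9.00 − 14.8) + 84.4 = 37.3

37.3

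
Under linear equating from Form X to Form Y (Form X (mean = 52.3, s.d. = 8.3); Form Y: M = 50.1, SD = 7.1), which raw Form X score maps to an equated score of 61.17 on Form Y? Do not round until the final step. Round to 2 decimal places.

65.24

Invert y = (SD_Y/SD_X)(x − M_X) + M_Y:
x = (SD_X/SD_Y)(y − M_Y) + M_X = (8.3/7.1)(61.17 − 50.1) + 52.3
x = 1.169014 × 11.070 + 52.3 = 65.24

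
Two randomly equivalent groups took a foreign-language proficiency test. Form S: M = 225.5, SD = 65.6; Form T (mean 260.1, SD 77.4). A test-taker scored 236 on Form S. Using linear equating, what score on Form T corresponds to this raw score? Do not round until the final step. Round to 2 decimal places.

272.49

Linear equating: y = (SD_Y/SD_X)(x − M_X) + M_Y
y = (77.4/65.6)(236 − 225.5) + 260.1
y = 1.179878 × 10.5 + 260.1 = 12.3887 + 260.1 = 272.49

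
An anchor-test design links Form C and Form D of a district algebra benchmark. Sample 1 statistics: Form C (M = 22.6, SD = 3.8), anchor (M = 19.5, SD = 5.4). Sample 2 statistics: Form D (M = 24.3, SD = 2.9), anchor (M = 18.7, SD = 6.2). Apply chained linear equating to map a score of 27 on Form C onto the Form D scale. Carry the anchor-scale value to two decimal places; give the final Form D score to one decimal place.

Form C → anchor (Sample 1): v = (5.4/3.8)(27 − 22.6) + 19.5 = 25.75
anchor → Form D (Sample 2): y = (2.9/6.2)(25.75 − 18.7) + 24.3 = 27.6

27.6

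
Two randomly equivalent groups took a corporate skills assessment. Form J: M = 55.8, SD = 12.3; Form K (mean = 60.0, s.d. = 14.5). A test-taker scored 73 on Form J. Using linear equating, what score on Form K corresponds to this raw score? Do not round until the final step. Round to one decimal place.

80.3

Linear equating: y = (SD_Y/SD_X)(x − M_X) + M_Y
y = (14.5/12.3)(73 − 55.8) + 60.0
y = 1.178862 × 17.2 + 60.0 = 20.2764 + 60.0 = 80.3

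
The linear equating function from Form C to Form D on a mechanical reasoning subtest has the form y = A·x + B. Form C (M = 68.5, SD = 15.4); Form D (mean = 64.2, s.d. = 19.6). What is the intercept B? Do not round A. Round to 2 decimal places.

-22.98

A = SD_Y / SD_X = 19.6 / 15.4 = 1.272727
B = M_Y − A·M_X = 64.2 − 1.272727 × 68.5 = -22.98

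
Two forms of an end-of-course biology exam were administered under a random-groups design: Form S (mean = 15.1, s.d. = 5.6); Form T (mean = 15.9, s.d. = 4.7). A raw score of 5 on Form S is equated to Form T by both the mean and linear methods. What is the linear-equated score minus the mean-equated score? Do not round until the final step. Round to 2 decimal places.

1.62

Mean-equated: 5 + (15.9 − 15.1) = 5.80
Linear-equated: (4.7/5.6)(5 − 15.1) + 15.9 = 7.423
Difference = 7.423 − 5.80 = 1.62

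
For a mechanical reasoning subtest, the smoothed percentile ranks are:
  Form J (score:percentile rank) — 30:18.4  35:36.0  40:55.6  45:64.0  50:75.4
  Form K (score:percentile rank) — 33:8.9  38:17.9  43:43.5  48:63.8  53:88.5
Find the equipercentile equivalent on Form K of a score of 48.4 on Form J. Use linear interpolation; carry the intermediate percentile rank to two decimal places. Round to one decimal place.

49.6

PR of 48.4 on Form J: 64.0 + (48.4 − 45)/(50 − 45) × (75.4 − 64.0) = 71.75
On Form K, PR 71.75 falls between score 48 (PR 63.8) and 53 (PR 88.5).
Interpolate: 48 + (71.75 − 63.8)/(88.5 − 63.8) × (53 − 48) = 49.6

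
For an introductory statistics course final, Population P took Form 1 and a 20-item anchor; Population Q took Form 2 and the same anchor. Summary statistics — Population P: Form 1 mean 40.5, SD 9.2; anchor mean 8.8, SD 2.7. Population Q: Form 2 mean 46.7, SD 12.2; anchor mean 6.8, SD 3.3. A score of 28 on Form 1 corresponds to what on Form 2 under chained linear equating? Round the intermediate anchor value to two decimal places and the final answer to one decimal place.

40.5

Form 1 → anchor (Population P): v = (2.7/9.2)(28 − 40.5) + 8.8 = 5.13
anchor → Form 2 (Population Q): y = (12.2/3.3)(5.13 − 6.8) + 46.7 = 40.5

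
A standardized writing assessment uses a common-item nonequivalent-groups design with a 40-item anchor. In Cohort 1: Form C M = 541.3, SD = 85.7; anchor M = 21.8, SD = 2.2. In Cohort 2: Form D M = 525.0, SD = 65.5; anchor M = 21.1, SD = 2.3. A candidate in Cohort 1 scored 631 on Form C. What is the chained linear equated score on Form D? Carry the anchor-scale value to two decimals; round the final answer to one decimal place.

Form C → anchor (Cohort 1): v = (2.2/85.7)(631 − 541.3) + 21.8 = 24.10
anchor → Form D (Cohort 2): y = (65.5/2.3)(24.10 − 21.1) + 525.0 = 610.4

610.4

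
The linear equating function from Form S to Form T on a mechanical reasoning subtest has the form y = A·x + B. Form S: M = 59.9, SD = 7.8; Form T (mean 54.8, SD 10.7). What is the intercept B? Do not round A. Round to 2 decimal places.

A = SD_Y / SD_X = 10.7 / 7.8 = 1.371795
B = M_Y − A·M_X = 54.8 − 1.371795 × 59.9 = -27.37

-27.37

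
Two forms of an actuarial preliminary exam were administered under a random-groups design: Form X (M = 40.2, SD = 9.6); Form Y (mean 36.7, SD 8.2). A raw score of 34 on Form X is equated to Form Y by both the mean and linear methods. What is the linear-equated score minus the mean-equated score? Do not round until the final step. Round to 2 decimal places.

0.90

Mean-equated: 34 + (36.7 − 40.2) = 30.50
Linear-equated: (8.2/9.6)(34 − 40.2) + 36.7 = 31.404
Difference = 31.404 − 30.50 = 0.90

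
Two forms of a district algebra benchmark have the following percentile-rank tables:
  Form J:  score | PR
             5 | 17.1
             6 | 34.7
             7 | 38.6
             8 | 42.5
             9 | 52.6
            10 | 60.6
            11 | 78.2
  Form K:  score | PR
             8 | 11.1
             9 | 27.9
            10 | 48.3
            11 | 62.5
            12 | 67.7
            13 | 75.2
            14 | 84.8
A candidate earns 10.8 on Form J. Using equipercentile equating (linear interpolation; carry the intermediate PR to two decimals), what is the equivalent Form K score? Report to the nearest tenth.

12.9

PR of 10.8 on Form J: 60.6 + (10.8 − 10)/(11 − 10) × (78.2 − 60.6) = 74.68
On Form K, PR 74.68 falls between score 12 (PR 67.7) and 13 (PR 75.2).
Interpolate: 12 + (74.68 − 67.7)/(75.2 − 67.7) × (13 − 12) = 12.9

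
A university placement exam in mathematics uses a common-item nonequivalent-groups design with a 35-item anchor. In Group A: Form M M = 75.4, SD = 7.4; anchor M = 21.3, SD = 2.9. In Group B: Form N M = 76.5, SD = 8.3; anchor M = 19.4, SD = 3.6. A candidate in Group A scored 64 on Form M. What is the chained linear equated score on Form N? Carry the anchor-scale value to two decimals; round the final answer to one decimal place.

Form M → anchor (Group A): v = (2.9/7.4)(64 − 75.4) + 21.3 = 16.83
anchor → Form N (Group B): y = (8.3/3.6)(16.83 − 19.4) + 76.5 = 70.6

70.6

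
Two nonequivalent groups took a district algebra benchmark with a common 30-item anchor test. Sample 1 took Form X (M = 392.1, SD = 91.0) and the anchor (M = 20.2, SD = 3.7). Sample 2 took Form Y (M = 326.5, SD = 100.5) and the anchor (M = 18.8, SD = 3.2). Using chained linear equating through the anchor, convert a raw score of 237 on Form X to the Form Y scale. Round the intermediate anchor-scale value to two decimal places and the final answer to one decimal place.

172.3

Form X → anchor (Sample 1): v = (3.7/91.0)(237 − 392.1) + 20.2 = 13.89
anchor → Form Y (Sample 2): y = (100.5/3.2)(13.89 − 18.8) + 326.5 = 172.3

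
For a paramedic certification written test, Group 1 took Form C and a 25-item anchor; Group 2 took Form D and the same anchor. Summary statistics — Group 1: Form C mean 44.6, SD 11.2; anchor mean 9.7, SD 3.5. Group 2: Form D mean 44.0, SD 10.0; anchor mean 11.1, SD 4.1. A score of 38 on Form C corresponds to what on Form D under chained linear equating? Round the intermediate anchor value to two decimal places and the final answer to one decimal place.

35.6

Form C → anchor (Group 1): v = (3.5/11.2)(38 − 44.6) + 9.7 = 7.64
anchor → Form D (Group 2): y = (10.0/4.1)(7.64 − 11.1) + 44.0 = 35.6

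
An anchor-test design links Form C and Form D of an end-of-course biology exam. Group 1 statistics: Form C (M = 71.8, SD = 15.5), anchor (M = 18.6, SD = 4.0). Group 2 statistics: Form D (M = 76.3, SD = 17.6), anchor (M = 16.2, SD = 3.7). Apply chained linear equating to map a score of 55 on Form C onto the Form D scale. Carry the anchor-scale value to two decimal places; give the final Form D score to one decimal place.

67.1

Form C → anchor (Group 1): v = (4.0/15.5)(55 − 71.8) + 18.6 = 14.26
anchor → Form D (Group 2): y = (17.6/3.7)(14.26 − 16.2) + 76.3 = 67.1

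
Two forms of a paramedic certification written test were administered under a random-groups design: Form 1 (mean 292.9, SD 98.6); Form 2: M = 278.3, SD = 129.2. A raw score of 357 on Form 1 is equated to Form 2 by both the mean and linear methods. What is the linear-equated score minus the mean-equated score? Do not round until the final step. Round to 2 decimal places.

19.89

Mean-equated: 357 + (278.3 − 292.9) = 342.40
Linear-equated: (129.2/98.6)(357 − 292.9) + 278.3 = 362.293
Difference = 362.293 − 342.40 = 19.89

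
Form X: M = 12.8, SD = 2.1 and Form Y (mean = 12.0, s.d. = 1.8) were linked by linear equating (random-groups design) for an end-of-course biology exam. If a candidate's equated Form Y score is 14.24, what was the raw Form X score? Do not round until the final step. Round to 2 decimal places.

Invert y = (SD_Y/SD_X)(x − M_X) + M_Y:
x = (SD_X/SD_Y)(y − M_Y) + M_X = (2.1/1.8)(14.24 − 12.0) + 12.8
x = 1.166667 × 2.240 + 12.8 = 15.41

15.41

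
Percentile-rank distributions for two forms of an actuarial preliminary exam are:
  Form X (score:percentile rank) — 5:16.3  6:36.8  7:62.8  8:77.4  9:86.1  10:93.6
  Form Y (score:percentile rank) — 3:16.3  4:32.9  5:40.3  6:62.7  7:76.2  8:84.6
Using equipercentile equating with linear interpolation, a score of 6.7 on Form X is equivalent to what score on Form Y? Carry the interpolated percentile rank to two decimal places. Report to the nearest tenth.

PR of 6.7 on Form X: 36.8 + (6.7 − 6)/(7 − 6) × (62.8 − 36.8) = 55.00
On Form Y, PR 55.00 falls between score 5 (PR 40.3) and 6 (PR 62.7).
Interpolate: 5 + (55.00 − 40.3)/(62.7 − 40.3) × (6 − 5) = 5.7

5.7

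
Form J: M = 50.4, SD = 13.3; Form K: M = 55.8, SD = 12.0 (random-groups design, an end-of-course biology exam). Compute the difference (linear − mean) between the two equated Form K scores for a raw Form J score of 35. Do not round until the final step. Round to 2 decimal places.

Mean-equated: 35 + (55.8 − 50.4) = 40.40
Linear-equated: (12.0/13.3)(35 − 50.4) + 55.8 = 41.905
Difference = 41.905 − 40.40 = 1.51

1.51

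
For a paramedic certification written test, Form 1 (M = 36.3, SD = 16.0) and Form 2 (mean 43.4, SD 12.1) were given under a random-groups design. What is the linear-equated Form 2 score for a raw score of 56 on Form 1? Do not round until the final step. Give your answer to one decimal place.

Linear equating: y = (SD_Y/SD_X)(x − M_X) + M_Y
y = (12.1/16.0)(56 − 36.3) + 43.4
y = 0.756250 × 19.7 + 43.4 = 14.8981 + 43.4 = 58.3

58.3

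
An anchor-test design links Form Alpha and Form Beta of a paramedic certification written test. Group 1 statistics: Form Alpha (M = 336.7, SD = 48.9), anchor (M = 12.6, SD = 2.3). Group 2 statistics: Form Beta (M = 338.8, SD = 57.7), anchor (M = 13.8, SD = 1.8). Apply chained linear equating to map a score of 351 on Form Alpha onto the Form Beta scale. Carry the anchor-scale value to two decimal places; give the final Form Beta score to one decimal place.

321.8

Form Alpha → anchor (Group 1): v = (2.3/48.9)(351 − 336.7) + 12.6 = 13.27
anchor → Form Beta (Group 2): y = (57.7/1.8)(13.27 − 13.8) + 338.8 = 321.8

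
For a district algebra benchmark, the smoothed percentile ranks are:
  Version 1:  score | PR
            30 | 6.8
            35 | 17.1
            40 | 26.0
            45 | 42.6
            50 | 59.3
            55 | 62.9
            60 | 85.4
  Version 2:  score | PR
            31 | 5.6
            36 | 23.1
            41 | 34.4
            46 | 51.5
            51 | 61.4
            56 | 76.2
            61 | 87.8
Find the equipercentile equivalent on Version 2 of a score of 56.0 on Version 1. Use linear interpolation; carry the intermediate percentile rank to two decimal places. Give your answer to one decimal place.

53.0

PR of 56.0 on Version 1: 62.9 + (56.0 − 55)/(60 − 55) × (85.4 − 62.9) = 67.40
On Version 2, PR 67.40 falls between score 51 (PR 61.4) and 56 (PR 76.2).
Interpolate: 51 + (67.40 − 61.4)/(76.2 − 61.4) × (56 − 51) = 53.0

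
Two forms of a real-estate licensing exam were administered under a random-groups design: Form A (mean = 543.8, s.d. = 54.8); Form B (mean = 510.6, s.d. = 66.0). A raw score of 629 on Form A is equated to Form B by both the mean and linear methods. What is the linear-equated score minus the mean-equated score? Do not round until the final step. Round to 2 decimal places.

Mean-equated: 629 + (510.6 − 543.8) = 595.80
Linear-equated: (66.0/54.8)(629 − 543.8) + 510.6 = 613.213
Difference = 613.213 − 595.80 = 17.41

17.41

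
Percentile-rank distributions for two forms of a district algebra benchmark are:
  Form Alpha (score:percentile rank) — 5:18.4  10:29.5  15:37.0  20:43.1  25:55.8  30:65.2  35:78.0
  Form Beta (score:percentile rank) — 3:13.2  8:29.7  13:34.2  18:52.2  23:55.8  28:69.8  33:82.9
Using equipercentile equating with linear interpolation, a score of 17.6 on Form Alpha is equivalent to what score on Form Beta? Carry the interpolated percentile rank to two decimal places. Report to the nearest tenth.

PR of 17.6 on Form Alpha: 37.0 + (17.6 − 15)/(20 − 15) × (43.1 − 37.0) = 40.17
On Form Beta, PR 40.17 falls between score 13 (PR 34.2) and 18 (PR 52.2).
Interpolate: 13 + (40.17 − 34.2)/(52.2 − 34.2) × (18 − 13) = 14.7

14.7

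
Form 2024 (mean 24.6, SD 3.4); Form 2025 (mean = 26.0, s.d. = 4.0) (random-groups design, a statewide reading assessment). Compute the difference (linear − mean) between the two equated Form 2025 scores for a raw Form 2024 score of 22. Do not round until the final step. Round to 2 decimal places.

Mean-equated: 22 + (26.0 − 24.6) = 23.40
Linear-equated: (4.0/3.4)(22 − 24.6) + 26.0 = 22.941
Difference = 22.941 − 23.40 = -0.46

-0.46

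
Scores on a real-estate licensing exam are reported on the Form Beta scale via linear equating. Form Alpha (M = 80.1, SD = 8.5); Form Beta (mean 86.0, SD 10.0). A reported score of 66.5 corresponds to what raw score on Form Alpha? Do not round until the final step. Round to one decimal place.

Invert y = (SD_Y/SD_X)(x − M_X) + M_Y:
x = (SD_X/SD_Y)(y − M_Y) + M_X = (8.5/10.0)(66.5 − 86.0) + 80.1
x = 0.850000 × -19.500 + 80.1 = 63.5

63.5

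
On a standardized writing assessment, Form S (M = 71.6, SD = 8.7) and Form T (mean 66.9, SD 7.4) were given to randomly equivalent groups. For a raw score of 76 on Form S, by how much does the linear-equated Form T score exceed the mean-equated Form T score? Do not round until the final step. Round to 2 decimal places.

-0.66

Mean-equated: 76 + (66.9 − 71.6) = 71.30
Linear-equated: (7.4/8.7)(76 − 71.6) + 66.9 = 70.643
Difference = 70.643 − 71.30 = -0.66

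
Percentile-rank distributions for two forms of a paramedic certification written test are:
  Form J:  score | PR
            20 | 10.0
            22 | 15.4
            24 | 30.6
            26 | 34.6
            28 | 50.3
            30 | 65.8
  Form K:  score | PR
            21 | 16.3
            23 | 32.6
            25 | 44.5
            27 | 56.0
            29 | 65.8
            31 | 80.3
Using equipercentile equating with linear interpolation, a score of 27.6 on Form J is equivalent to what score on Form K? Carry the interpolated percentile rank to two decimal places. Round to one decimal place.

PR of 27.6 on Form J: 34.6 + (27.6 − 26)/(28 − 26) × (50.3 − 34.6) = 47.16
On Form K, PR 47.16 falls between score 25 (PR 44.5) and 27 (PR 56.0).
Interpolate: 25 + (47.16 − 44.5)/(56.0 − 44.5) × (27 − 25) = 25.5

25.5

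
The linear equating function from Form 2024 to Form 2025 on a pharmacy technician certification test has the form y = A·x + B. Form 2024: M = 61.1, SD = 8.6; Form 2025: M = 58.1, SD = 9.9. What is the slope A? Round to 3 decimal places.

1.151

A = SD_Y / SD_X = 9.9 / 8.6 = 1.151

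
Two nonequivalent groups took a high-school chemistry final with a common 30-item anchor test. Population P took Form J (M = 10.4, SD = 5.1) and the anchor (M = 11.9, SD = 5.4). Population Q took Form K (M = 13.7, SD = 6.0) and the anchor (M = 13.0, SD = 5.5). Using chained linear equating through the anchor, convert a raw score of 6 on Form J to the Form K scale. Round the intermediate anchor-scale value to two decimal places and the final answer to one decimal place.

Form J → anchor (Population P): v = (5.4/5.1)(6 − 10.4) + 11.9 = 7.24
anchor → Form K (Population Q): y = (6.0/5.5)(7.24 − 13.0) + 13.7 = 7.4

7.4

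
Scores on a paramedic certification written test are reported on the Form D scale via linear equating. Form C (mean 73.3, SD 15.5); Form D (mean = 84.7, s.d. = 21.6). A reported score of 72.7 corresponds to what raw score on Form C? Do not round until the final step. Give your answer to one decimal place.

64.7

Invert y = (SD_Y/SD_X)(x − M_X) + M_Y:
x = (SD_X/SD_Y)(y − M_Y) + M_X = (15.5/21.6)(72.7 − 84.7) + 73.3
x = 0.717593 × -12.000 + 73.3 = 64.7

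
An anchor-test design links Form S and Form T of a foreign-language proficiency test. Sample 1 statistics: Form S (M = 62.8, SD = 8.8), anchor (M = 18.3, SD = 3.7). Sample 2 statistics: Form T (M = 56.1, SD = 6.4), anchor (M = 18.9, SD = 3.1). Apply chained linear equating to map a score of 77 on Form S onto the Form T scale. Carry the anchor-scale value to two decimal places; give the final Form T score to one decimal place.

67.2

Form S → anchor (Sample 1): v = (3.7/8.8)(77 − 62.8) + 18.3 = 24.27
anchor → Form T (Sample 2): y = (6.4/3.1)(24.27 − 18.9) + 56.1 = 67.2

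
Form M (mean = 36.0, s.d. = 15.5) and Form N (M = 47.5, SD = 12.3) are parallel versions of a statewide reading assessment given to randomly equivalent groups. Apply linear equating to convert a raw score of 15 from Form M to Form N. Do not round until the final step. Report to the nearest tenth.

30.8

Linear equating: y = (SD_Y/SD_X)(x − M_X) + M_Y
y = (12.3/15.5)(15 − 36.0) + 47.5
y = 0.793548 × -21.0 + 47.5 = -16.6645 + 47.5 = 30.8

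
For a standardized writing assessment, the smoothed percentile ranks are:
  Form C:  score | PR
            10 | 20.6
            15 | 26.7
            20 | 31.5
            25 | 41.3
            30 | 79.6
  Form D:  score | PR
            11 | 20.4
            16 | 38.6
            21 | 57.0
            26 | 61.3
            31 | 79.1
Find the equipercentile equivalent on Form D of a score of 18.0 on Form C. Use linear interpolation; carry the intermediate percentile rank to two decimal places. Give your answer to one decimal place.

13.5

PR of 18.0 on Form C: 26.7 + (18.0 − 15)/(20 − 15) × (31.5 − 26.7) = 29.58
On Form D, PR 29.58 falls between score 11 (PR 20.4) and 16 (PR 38.6).
Interpolate: 11 + (29.58 − 20.4)/(38.6 − 20.4) × (16 − 11) = 13.5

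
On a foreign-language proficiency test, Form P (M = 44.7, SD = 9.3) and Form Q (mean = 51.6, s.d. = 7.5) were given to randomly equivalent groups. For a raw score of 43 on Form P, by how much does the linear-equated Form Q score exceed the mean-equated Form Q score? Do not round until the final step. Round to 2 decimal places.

Mean-equated: 43 + (51.6 − 44.7) = 49.90
Linear-equated: (7.5/9.3)(43 − 44.7) + 51.6 = 50.229
Difference = 50.229 − 49.90 = 0.33

0.33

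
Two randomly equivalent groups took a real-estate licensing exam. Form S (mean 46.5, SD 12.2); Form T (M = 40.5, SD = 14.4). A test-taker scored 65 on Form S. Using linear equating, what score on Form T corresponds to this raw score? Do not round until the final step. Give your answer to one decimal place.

Linear equating: y = (SD_Y/SD_X)(x − M_X) + M_Y
y = (14.4/12.2)(65 − 46.5) + 40.5
y = 1.180328 × 18.5 + 40.5 = 21.8361 + 40.5 = 62.3

62.3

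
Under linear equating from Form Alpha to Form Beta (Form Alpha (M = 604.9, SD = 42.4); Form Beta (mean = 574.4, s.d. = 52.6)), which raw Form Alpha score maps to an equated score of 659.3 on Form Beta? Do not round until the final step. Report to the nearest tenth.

Invert y = (SD_Y/SD_X)(x − M_X) + M_Y:
x = (SD_X/SD_Y)(y − M_Y) + M_X = (42.4/52.6)(659.3 − 574.4) + 604.9
x = 0.806084 × 84.900 + 604.9 = 673.3

673.3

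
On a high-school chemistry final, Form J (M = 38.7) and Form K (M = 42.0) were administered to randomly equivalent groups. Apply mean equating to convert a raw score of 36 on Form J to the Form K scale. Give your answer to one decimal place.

Mean equating: y = x + (M_Y − M_X) = 36 + (42.0 − 38.7) = 39.3

39.3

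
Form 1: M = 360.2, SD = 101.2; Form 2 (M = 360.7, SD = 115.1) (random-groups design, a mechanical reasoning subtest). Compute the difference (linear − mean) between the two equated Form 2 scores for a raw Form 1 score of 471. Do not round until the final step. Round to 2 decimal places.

Mean-equated: 471 + (360.7 − 360.2) = 471.50
Linear-equated: (115.1/101.2)(471 − 360.2) + 360.7 = 486.719
Difference = 486.719 − 471.50 = 15.22

15.22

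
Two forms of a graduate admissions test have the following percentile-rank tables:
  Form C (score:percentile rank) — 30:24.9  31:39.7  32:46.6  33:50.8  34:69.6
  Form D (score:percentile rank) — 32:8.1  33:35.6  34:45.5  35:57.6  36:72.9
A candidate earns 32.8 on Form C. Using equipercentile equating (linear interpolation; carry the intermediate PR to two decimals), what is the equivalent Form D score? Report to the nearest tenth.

34.4

PR of 32.8 on Form C: 46.6 + (32.8 − 32)/(33 − 32) × (50.8 − 46.6) = 49.96
On Form D, PR 49.96 falls between score 34 (PR 45.5) and 35 (PR 57.6).
Interpolate: 34 + (49.96 − 45.5)/(57.6 − 45.5) × (35 − 34) = 34.4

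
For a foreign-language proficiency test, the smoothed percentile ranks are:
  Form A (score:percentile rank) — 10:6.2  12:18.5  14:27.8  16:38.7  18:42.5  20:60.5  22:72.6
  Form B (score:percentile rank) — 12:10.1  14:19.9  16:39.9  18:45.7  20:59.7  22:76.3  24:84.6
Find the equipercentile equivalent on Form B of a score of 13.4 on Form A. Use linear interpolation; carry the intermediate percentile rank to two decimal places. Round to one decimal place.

PR of 13.4 on Form A: 18.5 + (13.4 − 12)/(14 − 12) × (27.8 − 18.5) = 25.01
On Form B, PR 25.01 falls between score 14 (PR 19.9) and 16 (PR 39.9).
Interpolate: 14 + (25.01 − 19.9)/(39.9 − 19.9) × (16 − 14) = 14.5

14.5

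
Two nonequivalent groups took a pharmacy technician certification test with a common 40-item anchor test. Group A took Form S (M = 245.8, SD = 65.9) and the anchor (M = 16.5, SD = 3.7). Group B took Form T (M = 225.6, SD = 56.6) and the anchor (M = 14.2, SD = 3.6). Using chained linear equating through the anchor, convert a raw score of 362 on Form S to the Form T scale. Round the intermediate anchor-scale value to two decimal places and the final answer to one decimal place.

Form S → anchor (Group A): v = (3.7/65.9)(362 − 245.8) + 16.5 = 23.02
anchor → Form T (Group B): y = (56.6/3.6)(23.02 − 14.2) + 225.6 = 364.3

364.3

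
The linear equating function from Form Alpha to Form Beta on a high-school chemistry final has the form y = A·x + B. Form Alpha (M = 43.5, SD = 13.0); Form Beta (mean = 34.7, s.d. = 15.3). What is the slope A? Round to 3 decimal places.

A = SD_Y / SD_X = 15.3 / 13.0 = 1.177

1.177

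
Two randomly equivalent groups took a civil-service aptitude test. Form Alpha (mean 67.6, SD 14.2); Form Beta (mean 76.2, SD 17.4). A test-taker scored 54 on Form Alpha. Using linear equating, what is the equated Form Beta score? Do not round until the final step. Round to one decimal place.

Linear equating: y = (SD_Y/SD_X)(x − M_X) + M_Y
y = (17.4/14.2)(54 − 67.6) + 76.2
y = 1.225352 × -13.6 + 76.2 = -16.6648 + 76.2 = 59.5

59.5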